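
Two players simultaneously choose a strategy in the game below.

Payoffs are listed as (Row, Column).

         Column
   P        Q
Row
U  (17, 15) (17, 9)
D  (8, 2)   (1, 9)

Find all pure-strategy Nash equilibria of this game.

(U, P)

For each strategy profile, look for a profitable unilateral deviation.
(U, P): Row gets 17, best alternative 8; Column gets 15, best alternative 9. No profitable deviation — NE.
(U, Q): Column can switch to P (9 → 15). Not NE.
(D, P): Row can switch to U (8 → 17). Not NE.
(D, Q): Row can switch to U (1 → 17). Not NE.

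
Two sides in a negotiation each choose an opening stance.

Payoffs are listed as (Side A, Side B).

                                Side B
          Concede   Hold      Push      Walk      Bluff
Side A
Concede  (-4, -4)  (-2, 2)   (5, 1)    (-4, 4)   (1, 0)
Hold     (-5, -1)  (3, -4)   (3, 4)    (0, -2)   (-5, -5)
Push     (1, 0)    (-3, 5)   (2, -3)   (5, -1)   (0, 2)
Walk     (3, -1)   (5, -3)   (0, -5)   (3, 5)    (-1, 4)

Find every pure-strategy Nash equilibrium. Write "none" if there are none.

Mark each player's best response to every combination of opponents' strategies; a profile where every player is best-responding is a pure Nash equilibrium.
Side A against Concede: payoffs -4, -5, 1, 3 → best response Walk.
Side A against Hold: payoffs -2, 3, -3, 5 → best response Walk.
Side A against Push: payoffs 5, 3, 2, 0 → best response Concede.
Side A against Walk: payoffs -4, 0, 5, 3 → best response Push.
Side A against Bluff: payoffs 1, -5, 0, -1 → best response Concede.
Side B against Concede: payoffs -4, 2, 1, 4, 0 → best response Walk.
Side B against Hold: payoffs -1, -4, 4, -2, -5 → best response Push.
Side B against Push: payoffs 0, 5, -3, -1, 2 → best response Hold.
Side B against Walk: payoffs -1, -3, -5, 5, 4 → best response Walk.
No profile is a mutual best response for all players.

This game has no pure Nash equilibrium.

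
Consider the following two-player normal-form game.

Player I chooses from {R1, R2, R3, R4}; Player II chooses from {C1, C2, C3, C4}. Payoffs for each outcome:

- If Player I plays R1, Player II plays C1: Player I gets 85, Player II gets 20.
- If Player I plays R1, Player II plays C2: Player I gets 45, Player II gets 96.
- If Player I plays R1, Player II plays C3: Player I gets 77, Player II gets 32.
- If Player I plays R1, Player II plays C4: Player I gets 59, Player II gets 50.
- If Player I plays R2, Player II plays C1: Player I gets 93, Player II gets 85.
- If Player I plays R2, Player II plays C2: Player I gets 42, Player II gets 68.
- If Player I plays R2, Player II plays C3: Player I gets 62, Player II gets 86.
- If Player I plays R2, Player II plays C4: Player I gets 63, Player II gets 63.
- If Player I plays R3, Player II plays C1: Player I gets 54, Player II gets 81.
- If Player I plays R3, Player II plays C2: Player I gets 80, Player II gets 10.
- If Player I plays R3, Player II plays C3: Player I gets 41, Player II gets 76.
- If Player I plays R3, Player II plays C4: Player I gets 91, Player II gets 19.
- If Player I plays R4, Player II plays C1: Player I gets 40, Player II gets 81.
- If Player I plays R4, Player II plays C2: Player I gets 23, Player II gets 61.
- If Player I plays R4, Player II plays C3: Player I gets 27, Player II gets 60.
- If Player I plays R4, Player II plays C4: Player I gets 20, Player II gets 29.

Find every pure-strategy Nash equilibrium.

Player I against C1: payoffs 85, 93, 54, 40 → best response R2.
Player I against C2: payoffs 45, 42, 80, 23 → best response R3.
Player I against C3: payoffs 77, 62, 41, 27 → best response R1.
Player I against C4: payoffs 59, 63, 91, 20 → best response R3.
Player II against R1: payoffs 20, 96, 32, 50 → best response C2.
Player II against R2: payoffs 85, 68, 86, 63 → best response C3.
Player II against R3: payoffs 81, 10, 76, 19 → best response C1.
Player II against R4: payoffs 81, 61, 60, 29 → best response C1.
No profile is a mutual best response for all players.

There is no pure-strategy Nash equilibrium.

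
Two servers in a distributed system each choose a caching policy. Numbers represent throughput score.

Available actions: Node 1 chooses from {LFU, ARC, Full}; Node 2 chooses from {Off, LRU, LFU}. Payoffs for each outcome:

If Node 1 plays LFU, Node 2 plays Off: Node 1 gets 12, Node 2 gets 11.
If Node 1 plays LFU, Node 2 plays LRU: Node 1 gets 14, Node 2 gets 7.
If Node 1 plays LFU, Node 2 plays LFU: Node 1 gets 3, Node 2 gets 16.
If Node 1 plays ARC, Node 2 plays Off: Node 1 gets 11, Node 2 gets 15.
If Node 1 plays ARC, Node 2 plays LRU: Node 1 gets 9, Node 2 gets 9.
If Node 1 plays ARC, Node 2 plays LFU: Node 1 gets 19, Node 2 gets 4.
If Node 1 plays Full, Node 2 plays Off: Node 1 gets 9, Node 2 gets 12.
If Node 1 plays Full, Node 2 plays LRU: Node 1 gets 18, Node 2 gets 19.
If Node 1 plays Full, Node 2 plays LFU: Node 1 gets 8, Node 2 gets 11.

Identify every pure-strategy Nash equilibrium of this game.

The unique pure-strategy Nash equilibrium is (Full, LRU).

(LFU, Off): Node 2 can switch to LFU (11 → 16). Not NE.
(LFU, LRU): Node 1 can switch to Full (14 → 18). Not NE.
(LFU, LFU): Node 1 can switch to ARC (3 → 19). Not NE.
(ARC, Off): Node 1 can switch to LFU (11 → 12). Not NE.
(ARC, LRU): Node 1 can switch to LFU (9 → 14). Not NE.
(ARC, LFU): Node 2 can switch to Off (4 → 15). Not NE.
(Full, Off): Node 1 can switch to LFU (9 → 12). Not NE.
(Full, LRU): Node 1 gets 18, best alternative 14; Node 2 gets 19, best alternative 12. No profitable deviation — NE.
(Full, LFU): Node 1 can switch to ARC (8 → 19). Not NE.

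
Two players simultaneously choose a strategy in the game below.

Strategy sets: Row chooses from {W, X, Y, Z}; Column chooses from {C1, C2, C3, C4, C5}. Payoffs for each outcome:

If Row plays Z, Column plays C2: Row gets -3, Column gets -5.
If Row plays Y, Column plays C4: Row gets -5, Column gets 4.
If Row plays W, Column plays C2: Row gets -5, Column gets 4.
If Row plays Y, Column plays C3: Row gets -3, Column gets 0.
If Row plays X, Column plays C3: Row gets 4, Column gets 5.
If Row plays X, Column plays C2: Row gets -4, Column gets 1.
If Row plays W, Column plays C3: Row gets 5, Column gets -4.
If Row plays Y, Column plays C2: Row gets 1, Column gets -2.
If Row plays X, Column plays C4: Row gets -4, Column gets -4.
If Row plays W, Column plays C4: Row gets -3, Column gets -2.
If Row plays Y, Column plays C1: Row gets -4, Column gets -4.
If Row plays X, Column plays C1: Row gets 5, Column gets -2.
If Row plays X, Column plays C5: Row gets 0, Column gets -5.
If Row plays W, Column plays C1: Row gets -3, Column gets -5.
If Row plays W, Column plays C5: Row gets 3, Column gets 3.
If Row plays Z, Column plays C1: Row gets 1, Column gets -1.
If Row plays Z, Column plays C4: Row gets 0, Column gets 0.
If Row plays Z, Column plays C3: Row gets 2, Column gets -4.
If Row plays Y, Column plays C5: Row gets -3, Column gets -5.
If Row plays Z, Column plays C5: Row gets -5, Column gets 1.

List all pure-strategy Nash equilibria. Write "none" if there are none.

This game has no pure Nash equilibrium.

For each strategy profile, look for a profitable unilateral deviation.
(W, C1): Row can switch to X (-3 → 5). Not NE.
(W, C2): Row can switch to X (-5 → -4). Not NE.
(W, C3): Column can switch to C2 (-4 → 4). Not NE.
(W, C4): Row can switch to Z (-3 → 0). Not NE.
(W, C5): Column can switch to C2 (3 → 4). Not NE.
(X, C1): Column can switch to C2 (-2 → 1). Not NE.
(X, C2): Row can switch to Y (-4 → 1). Not NE.
(X, C3): Row can switch to W (4 → 5). Not NE.
(The remaining 12 profiles each have a profitable deviation by the same check.)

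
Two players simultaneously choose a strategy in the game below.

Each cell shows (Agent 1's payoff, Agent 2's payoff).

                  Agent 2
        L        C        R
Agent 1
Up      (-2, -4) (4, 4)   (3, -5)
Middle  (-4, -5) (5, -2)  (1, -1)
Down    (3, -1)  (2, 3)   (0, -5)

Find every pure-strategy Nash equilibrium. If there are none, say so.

For each strategy profile, look for a profitable unilateral deviation.
(Up, L): Agent 1 can switch to Down (-2 → 3). Not NE.
(Up, C): Agent 1 can switch to Middle (4 → 5). Not NE.
(Up, R): Agent 2 can switch to L (-5 → -4). Not NE.
(Middle, L): Agent 1 can switch to Up (-4 → -2). Not NE.
(Middle, C): Agent 2 can switch to R (-2 → -1). Not NE.
(Middle, R): Agent 1 can switch to Up (1 → 3). Not NE.
(Down, L): Agent 2 can switch to C (-1 → 3). Not NE.
(Down, C): Agent 1 can switch to Up (2 → 4). Not NE.
(The remaining 1 profile has a profitable deviation by the same check.)

This game has no pure Nash equilibrium.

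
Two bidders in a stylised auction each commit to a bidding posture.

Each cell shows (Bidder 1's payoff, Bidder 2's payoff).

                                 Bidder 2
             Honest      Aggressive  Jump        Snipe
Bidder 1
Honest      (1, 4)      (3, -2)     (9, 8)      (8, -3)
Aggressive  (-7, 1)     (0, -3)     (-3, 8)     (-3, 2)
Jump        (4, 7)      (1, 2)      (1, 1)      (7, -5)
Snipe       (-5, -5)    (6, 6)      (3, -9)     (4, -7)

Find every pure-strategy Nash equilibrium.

(Honest, Jump) and (Jump, Honest) and (Snipe, Aggressive)

(Honest, Honest): Bidder 1 can switch to Jump (1 → 4). Not NE.
(Honest, Aggressive): Bidder 1 can switch to Snipe (3 → 6). Not NE.
(Honest, Jump): Bidder 1 gets 9, best alternative 3; Bidder 2 gets 8, best alternative 4. No profitable deviation — NE.
(Honest, Snipe): Bidder 2 can switch to Honest (-3 → 4). Not NE.
(Aggressive, Honest): Bidder 1 can switch to Honest (-7 → 1). Not NE.
(Aggressive, Aggressive): Bidder 1 can switch to Honest (0 → 3). Not NE.
(Aggressive, Jump): Bidder 1 can switch to Honest (-3 → 9). Not NE.
(Jump, Honest): Bidder 1 gets 4, best alternative 1; Bidder 2 gets 7, best alternative 2. No profitable deviation — NE.
(Snipe, Aggressive): Bidder 1 gets 6, best alternative 3; Bidder 2 gets 6, best alternative -5. No profitable deviation — NE.
(The remaining 7 profiles each have a profitable deviation by the same check.)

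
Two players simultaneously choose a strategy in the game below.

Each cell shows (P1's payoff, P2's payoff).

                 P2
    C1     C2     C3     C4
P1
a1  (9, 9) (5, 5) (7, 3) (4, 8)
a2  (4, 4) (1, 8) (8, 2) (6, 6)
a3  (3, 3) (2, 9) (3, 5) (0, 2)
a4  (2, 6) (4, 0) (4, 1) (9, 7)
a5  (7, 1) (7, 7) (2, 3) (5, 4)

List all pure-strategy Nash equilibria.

Check each profile: it is a Nash equilibrium iff no player can strictly gain by switching unilaterally.
(a1, C1): P1 gets 9, best alternative 7; P2 gets 9, best alternative 8. No profitable deviation — NE.
(a1, C2): P1 can switch to a5 (5 → 7). Not NE.
(a1, C3): P1 can switch to a2 (7 → 8). Not NE.
(a1, C4): P1 can switch to a2 (4 → 6). Not NE.
(a2, C1): P1 can switch to a1 (4 → 9). Not NE.
(a2, C2): P1 can switch to a1 (1 → 5). Not NE.
(a2, C3): P2 can switch to C1 (2 → 4). Not NE.
(a2, C4): P1 can switch to a4 (6 → 9). Not NE.
(a3, C1): P1 can switch to a1 (3 → 9). Not NE.
(a3, C2): P1 can switch to a1 (2 → 5). Not NE.
(a3, C3): P1 can switch to a1 (3 → 7). Not NE.
(a3, C4): P1 can switch to a1 (0 → 4). Not NE.
(a4, C1): P1 can switch to a1 (2 → 9). Not NE.
(a4, C4): P1 gets 9, best alternative 6; P2 gets 7, best alternative 6. No profitable deviation — NE.
(a5, C2): P1 gets 7, best alternative 5; P2 gets 7, best alternative 4. No profitable deviation — NE.
(The remaining 5 profiles each have a profitable deviation by the same check.)

The pure Nash equilibria are (a1, C1), (a4, C4), (a5, C2).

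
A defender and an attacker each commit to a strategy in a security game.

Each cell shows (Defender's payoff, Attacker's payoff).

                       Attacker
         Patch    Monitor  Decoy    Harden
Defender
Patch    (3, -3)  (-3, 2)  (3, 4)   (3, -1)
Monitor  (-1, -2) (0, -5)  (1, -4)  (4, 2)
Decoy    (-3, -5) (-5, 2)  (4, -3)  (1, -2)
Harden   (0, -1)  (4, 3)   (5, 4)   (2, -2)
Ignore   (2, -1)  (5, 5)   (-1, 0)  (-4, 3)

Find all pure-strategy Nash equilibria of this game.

Mark each player's best response to every combination of opponents' strategies; a profile where every player is best-responding is a pure Nash equilibrium.
Defender against Patch: payoffs 3, -1, -3, 0, 2 → best response Patch.
Defender against Monitor: payoffs -3, 0, -5, 4, 5 → best response Ignore.
Defender against Decoy: payoffs 3, 1, 4, 5, -1 → best response Harden.
Defender against Harden: payoffs 3, 4, 1, 2, -4 → best response Monitor.
Attacker against Patch: payoffs -3, 2, 4, -1 → best response Decoy.
Attacker against Monitor: payoffs -2, -5, -4, 2 → best response Harden.
Attacker against Decoy: payoffs -5, 2, -3, -2 → best response Monitor.
Attacker against Harden: payoffs -1, 3, 4, -2 → best response Decoy.
Attacker against Ignore: payoffs -1, 5, 0, 3 → best response Monitor.
Mutual best responses: (Monitor, Harden); (Harden, Decoy); (Ignore, Monitor).

The pure Nash equilibria are (Monitor, Harden) and (Harden, Decoy) and (Ignore, Monitor).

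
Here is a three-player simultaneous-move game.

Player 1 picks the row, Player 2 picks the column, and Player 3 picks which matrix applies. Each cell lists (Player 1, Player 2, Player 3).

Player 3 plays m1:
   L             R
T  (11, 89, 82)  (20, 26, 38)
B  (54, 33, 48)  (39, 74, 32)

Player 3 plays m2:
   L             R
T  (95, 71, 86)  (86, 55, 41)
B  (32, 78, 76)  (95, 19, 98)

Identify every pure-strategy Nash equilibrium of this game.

(T, L, m1): Player 1 can switch to B (11 → 54). Not NE.
(T, L, m2): Player 1 gets 95, best alternative 32; Player 2 gets 71, best alternative 55; Player 3 gets 86, best alternative 82. No profitable deviation — NE.
(T, R, m1): Player 1 can switch to B (20 → 39). Not NE.
(T, R, m2): Player 1 can switch to B (86 → 95). Not NE.
(B, L, m1): Player 2 can switch to R (33 → 74). Not NE.
(B, L, m2): Player 1 can switch to T (32 → 95). Not NE.
(B, R, m1): Player 3 can switch to m2 (32 → 98). Not NE.
(The remaining 1 profile has a profitable deviation by the same check.)

Pure NE: (T, L, m2)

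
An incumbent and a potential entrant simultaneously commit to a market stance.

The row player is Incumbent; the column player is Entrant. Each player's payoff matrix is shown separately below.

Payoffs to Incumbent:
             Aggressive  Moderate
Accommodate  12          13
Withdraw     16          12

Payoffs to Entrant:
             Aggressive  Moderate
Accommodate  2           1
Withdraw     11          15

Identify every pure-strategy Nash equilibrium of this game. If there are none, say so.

This game has no pure Nash equilibrium.

(Accommodate, Aggressive): Incumbent can switch to Withdraw (12 → 16). Not NE.
(Accommodate, Moderate): Entrant can switch to Aggressive (1 → 2). Not NE.
(Withdraw, Aggressive): Entrant can switch to Moderate (11 → 15). Not NE.
(Withdraw, Moderate): Incumbent can switch to Accommodate (12 → 13). Not NE.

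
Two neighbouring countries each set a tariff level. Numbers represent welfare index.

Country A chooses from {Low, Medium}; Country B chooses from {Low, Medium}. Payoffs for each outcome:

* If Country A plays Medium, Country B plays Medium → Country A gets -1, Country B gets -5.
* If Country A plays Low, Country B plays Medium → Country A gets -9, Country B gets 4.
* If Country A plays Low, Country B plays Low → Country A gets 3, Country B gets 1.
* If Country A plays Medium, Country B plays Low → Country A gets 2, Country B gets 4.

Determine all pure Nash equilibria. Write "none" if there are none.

This game has no pure Nash equilibrium.

(Low, Low): Country B can switch to Medium (1 → 4). Not NE.
(Low, Medium): Country A can switch to Medium (-9 → -1). Not NE.
(Medium, Low): Country A can switch to Low (2 → 3). Not NE.
(Medium, Medium): Country B can switch to Low (-5 → 4). Not NE.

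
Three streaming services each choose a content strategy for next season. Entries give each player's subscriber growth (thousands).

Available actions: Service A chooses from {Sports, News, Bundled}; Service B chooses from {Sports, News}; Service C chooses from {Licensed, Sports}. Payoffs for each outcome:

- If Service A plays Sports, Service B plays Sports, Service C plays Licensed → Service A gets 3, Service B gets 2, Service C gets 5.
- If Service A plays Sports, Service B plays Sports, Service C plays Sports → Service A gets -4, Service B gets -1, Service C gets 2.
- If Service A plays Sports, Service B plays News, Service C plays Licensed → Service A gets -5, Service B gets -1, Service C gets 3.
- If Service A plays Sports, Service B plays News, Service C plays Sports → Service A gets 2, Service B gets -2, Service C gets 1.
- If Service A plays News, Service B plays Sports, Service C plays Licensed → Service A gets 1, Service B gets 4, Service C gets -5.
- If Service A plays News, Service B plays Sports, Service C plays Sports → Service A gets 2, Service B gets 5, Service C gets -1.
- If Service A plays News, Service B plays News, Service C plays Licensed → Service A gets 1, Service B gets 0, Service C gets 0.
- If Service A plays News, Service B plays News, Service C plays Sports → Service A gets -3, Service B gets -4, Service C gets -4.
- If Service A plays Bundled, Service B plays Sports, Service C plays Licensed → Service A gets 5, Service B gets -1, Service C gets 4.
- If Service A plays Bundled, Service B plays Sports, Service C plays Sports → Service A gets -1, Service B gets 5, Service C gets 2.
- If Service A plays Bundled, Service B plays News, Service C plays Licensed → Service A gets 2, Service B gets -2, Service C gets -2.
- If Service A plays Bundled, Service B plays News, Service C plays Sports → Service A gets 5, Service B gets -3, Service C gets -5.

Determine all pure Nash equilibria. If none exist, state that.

Service A against (Sports, Licensed): payoffs 3, 1, 5 → best response Bundled.
Service A against (Sports, Sports): payoffs -4, 2, -1 → best response News.
Service A against (News, Licensed): payoffs -5, 1, 2 → best response Bundled.
Service A against (News, Sports): payoffs 2, -3, 5 → best response Bundled.
Service B against (Sports, Licensed): payoffs 2, -1 → best response Sports.
Service B against (Sports, Sports): payoffs -1, -2 → best response Sports.
Service B against (News, Licensed): payoffs 4, 0 → best response Sports.
Service B against (News, Sports): payoffs 5, -4 → best response Sports.
Service B against (Bundled, Licensed): payoffs -1, -2 → best response Sports.
Service B against (Bundled, Sports): payoffs 5, -3 → best response Sports.
Service C against (Sports, Sports): payoffs 5, 2 → best response Licensed.
Service C against (Sports, News): payoffs 3, 1 → best response Licensed.
Service C against (News, Sports): payoffs -5, -1 → best response Sports.
Service C against (News, News): payoffs 0, -4 → best response Licensed.
Service C against (Bundled, Sports): payoffs 4, 2 → best response Licensed.
Service C against (Bundled, News): payoffs -2, -5 → best response Licensed.
Mutual best responses: (News, Sports, Sports); (Bundled, Sports, Licensed).

(News, Sports, Sports) and (Bundled, Sports, Licensed)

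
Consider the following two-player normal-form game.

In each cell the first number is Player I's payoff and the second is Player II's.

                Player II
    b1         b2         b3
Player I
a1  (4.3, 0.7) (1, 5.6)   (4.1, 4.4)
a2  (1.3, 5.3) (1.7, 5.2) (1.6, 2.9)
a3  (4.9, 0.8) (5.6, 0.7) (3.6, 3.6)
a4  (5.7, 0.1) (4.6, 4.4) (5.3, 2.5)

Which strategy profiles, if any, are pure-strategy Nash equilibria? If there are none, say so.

Check each profile: it is a Nash equilibrium iff no player can strictly gain by switching unilaterally.
(a1, b1): Player I can switch to a3 (4.3 → 4.9). Not NE.
(a1, b2): Player I can switch to a2 (1 → 1.7). Not NE.
(a1, b3): Player I can switch to a4 (4.1 → 5.3). Not NE.
(a2, b1): Player I can switch to a1 (1.3 → 4.3). Not NE.
(a2, b2): Player I can switch to a3 (1.7 → 5.6). Not NE.
(a2, b3): Player I can switch to a1 (1.6 → 4.1). Not NE.
(a3, b1): Player I can switch to a4 (4.9 → 5.7). Not NE.
(a3, b2): Player II can switch to b1 (0.7 → 0.8). Not NE.
(a3, b3): Player I can switch to a1 (3.6 → 4.1). Not NE.
(a4, b1): Player II can switch to b2 (0.1 → 4.4). Not NE.
(a4, b2): Player I can switch to a3 (4.6 → 5.6). Not NE.
(a4, b3): Player II can switch to b2 (2.5 → 4.4). Not NE.

none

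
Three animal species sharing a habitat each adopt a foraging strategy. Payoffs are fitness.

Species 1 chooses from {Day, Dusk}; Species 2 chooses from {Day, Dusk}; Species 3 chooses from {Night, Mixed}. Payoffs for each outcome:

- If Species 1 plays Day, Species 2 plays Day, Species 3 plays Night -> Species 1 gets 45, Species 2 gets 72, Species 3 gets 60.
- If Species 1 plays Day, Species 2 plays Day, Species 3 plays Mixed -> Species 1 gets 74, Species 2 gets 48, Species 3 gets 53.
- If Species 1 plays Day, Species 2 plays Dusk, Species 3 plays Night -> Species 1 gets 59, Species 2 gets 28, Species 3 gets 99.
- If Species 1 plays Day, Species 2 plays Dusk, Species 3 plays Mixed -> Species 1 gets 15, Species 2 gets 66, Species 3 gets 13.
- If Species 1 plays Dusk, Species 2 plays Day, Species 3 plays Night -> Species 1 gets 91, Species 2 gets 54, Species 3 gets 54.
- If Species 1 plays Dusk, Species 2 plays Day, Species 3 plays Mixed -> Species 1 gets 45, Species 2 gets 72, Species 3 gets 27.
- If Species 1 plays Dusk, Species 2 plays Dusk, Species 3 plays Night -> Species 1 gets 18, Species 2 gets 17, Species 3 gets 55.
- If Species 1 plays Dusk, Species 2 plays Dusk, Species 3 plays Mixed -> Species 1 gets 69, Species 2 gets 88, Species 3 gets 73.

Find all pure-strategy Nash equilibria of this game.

(Day, Day, Night): Species 1 can switch to Dusk (45 → 91). Not NE.
(Day, Day, Mixed): Species 2 can switch to Dusk (48 → 66). Not NE.
(Day, Dusk, Night): Species 2 can switch to Day (28 → 72). Not NE.
(Day, Dusk, Mixed): Species 1 can switch to Dusk (15 → 69). Not NE.
(Dusk, Day, Night): Species 1 gets 91, best alternative 45; Species 2 gets 54, best alternative 17; Species 3 gets 54, best alternative 27. No profitable deviation — NE.
(Dusk, Day, Mixed): Species 1 can switch to Day (45 → 74). Not NE.
(Dusk, Dusk, Night): Species 1 can switch to Day (18 → 59). Not NE.
(Dusk, Dusk, Mixed): Species 1 gets 69, best alternative 15; Species 2 gets 88, best alternative 72; Species 3 gets 73, best alternative 55. No profitable deviation — NE.

Pure-strategy Nash equilibria: (Dusk, Day, Night) and (Dusk, Dusk, Mixed)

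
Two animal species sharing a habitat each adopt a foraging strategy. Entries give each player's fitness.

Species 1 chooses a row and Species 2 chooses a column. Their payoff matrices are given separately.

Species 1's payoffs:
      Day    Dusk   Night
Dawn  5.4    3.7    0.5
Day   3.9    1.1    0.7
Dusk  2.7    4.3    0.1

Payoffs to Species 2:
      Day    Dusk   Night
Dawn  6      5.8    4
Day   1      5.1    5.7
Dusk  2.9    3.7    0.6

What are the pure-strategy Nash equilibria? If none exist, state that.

The pure Nash equilibria are (Dawn, Day), (Day, Night), (Dusk, Dusk).

Species 1 against Day: payoffs 5.4, 3.9, 2.7 → best response Dawn.
Species 1 against Dusk: payoffs 3.7, 1.1, 4.3 → best response Dusk.
Species 1 against Night: payoffs 0.5, 0.7, 0.1 → best response Day.
Species 2 against Dawn: payoffs 6, 5.8, 4 → best response Day.
Species 2 against Day: payoffs 1, 5.1, 5.7 → best response Night.
Species 2 against Dusk: payoffs 2.9, 3.7, 0.6 → best response Dusk.
Mutual best responses: (Dawn, Day); (Day, Night); (Dusk, Dusk).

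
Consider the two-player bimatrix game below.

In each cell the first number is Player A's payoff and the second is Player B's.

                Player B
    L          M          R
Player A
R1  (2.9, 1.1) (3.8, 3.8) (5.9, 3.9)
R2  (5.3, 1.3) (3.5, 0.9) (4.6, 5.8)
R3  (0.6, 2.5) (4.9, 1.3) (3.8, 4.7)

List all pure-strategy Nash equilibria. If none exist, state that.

The unique pure-strategy Nash equilibrium is (R1, R).

For each player, find the best response to each opponent profile; mutual best responses are the pure NE.
Player A against L: payoffs 2.9, 5.3, 0.6 → best response R2.
Player A against M: payoffs 3.8, 3.5, 4.9 → best response R3.
Player A against R: payoffs 5.9, 4.6, 3.8 → best response R1.
Player B against R1: payoffs 1.1, 3.8, 3.9 → best response R.
Player B against R2: payoffs 1.3, 0.9, 5.8 → best response R.
Player B against R3: payoffs 2.5, 1.3, 4.7 → best response R.
Mutual best responses: (R1, R).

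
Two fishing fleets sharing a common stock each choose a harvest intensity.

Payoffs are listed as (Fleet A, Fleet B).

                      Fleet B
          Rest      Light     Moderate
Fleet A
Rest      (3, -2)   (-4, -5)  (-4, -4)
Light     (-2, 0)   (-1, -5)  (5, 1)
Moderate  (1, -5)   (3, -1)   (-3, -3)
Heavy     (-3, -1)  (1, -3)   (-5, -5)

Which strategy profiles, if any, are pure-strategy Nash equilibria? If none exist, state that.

For each strategy profile, look for a profitable unilateral deviation.
(Rest, Rest): Fleet A gets 3, best alternative 1; Fleet B gets -2, best alternative -4. No profitable deviation — NE.
(Rest, Light): Fleet A can switch to Light (-4 → -1). Not NE.
(Rest, Moderate): Fleet A can switch to Light (-4 → 5). Not NE.
(Light, Rest): Fleet A can switch to Rest (-2 → 3). Not NE.
(Light, Light): Fleet A can switch to Moderate (-1 → 3). Not NE.
(Light, Moderate): Fleet A gets 5, best alternative -3; Fleet B gets 1, best alternative 0. No profitable deviation — NE.
(Moderate, Rest): Fleet A can switch to Rest (1 → 3). Not NE.
(Moderate, Light): Fleet A gets 3, best alternative 1; Fleet B gets -1, best alternative -3. No profitable deviation — NE.
(Moderate, Moderate): Fleet A can switch to Light (-3 → 5). Not NE.
(Heavy, Rest): Fleet A can switch to Rest (-3 → 3). Not NE.
(Heavy, Light): Fleet A can switch to Moderate (1 → 3). Not NE.
(The remaining 1 profile has a profitable deviation by the same check.)

The pure Nash equilibria are (Rest, Rest) and (Light, Moderate) and (Moderate, Light).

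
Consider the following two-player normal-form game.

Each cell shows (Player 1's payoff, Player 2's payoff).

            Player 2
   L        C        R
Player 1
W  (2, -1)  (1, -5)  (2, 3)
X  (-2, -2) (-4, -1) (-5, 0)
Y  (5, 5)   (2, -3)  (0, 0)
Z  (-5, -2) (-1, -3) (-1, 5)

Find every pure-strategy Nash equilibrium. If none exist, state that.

Player 1 against L: payoffs 2, -2, 5, -5 → best response Y.
Player 1 against C: payoffs 1, -4, 2, -1 → best response Y.
Player 1 against R: payoffs 2, -5, 0, -1 → best response W.
Player 2 against W: payoffs -1, -5, 3 → best response R.
Player 2 against X: payoffs -2, -1, 0 → best response R.
Player 2 against Y: payoffs 5, -3, 0 → best response L.
Player 2 against Z: payoffs -2, -3, 5 → best response R.
Mutual best responses: (W, R); (Y, L).

The pure Nash equilibria are (W, R); (Y, L).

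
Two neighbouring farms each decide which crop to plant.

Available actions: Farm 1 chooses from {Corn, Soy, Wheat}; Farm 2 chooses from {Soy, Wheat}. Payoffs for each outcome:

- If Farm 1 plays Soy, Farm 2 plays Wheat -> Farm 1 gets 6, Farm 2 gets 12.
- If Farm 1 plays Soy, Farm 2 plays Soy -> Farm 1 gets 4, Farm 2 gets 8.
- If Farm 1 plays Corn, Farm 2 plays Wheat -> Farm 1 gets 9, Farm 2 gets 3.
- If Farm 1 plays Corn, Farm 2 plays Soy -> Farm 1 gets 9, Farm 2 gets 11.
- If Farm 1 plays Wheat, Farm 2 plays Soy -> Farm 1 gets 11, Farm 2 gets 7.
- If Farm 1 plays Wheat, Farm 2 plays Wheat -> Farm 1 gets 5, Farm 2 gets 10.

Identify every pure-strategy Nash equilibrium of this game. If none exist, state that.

(Corn, Soy): Farm 1 can switch to Wheat (9 → 11). Not NE.
(Corn, Wheat): Farm 2 can switch to Soy (3 → 11). Not NE.
(Soy, Soy): Farm 1 can switch to Corn (4 → 9). Not NE.
(Soy, Wheat): Farm 1 can switch to Corn (6 → 9). Not NE.
(Wheat, Soy): Farm 2 can switch to Wheat (7 → 10). Not NE.
(Wheat, Wheat): Farm 1 can switch to Corn (5 → 9). Not NE.

There is no pure-strategy Nash equilibrium.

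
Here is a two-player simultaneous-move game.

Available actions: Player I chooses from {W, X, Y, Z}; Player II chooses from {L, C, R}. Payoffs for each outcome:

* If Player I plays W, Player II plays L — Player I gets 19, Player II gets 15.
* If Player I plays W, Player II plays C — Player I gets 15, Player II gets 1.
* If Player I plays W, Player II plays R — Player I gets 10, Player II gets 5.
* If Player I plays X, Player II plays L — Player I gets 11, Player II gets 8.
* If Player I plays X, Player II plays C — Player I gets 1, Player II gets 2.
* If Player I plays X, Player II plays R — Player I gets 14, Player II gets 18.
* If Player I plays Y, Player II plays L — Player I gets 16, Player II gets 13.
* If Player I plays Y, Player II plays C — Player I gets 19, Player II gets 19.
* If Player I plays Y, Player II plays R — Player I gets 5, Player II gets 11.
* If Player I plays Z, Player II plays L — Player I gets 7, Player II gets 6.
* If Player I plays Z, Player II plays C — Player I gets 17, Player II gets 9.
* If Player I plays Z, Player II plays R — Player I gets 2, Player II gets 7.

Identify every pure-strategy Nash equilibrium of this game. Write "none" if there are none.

The pure Nash equilibria are (W, L), (X, R), (Y, C).

For each player, find the best response to each opponent profile; mutual best responses are the pure NE.
Player I against L: payoffs 19, 11, 16, 7 → best response W.
Player I against C: payoffs 15, 1, 19, 17 → best response Y.
Player I against R: payoffs 10, 14, 5, 2 → best response X.
Player II against W: payoffs 15, 1, 5 → best response L.
Player II against X: payoffs 8, 2, 18 → best response R.
Player II against Y: payoffs 13, 19, 11 → best response C.
Player II against Z: payoffs 6, 9, 7 → best response C.
Mutual best responses: (W, L); (X, R); (Y, C).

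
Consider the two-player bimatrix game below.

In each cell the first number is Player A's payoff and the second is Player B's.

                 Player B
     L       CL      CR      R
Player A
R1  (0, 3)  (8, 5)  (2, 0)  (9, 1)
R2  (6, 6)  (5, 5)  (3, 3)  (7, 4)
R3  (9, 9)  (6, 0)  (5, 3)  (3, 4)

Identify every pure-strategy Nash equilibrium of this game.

Player A against L: payoffs 0, 6, 9 → best response R3.
Player A against CL: payoffs 8, 5, 6 → best response R1.
Player A against CR: payoffs 2, 3, 5 → best response R3.
Player A against R: payoffs 9, 7, 3 → best response R1.
Player B against R1: payoffs 3, 5, 0, 1 → best response CL.
Player B against R2: payoffs 6, 5, 3, 4 → best response L.
Player B against R3: payoffs 9, 0, 3, 4 → best response L.
Mutual best responses: (R1, CL); (R3, L).

Pure-strategy Nash equilibria: (R1, CL); (R3, L)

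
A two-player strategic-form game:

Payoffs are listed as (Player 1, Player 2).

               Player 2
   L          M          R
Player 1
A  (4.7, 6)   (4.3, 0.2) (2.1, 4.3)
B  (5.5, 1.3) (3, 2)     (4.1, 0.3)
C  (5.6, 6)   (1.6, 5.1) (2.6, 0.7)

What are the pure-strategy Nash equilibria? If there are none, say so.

Pure NE: (C, L)

(A, L): Player 1 can switch to B (4.7 → 5.5). Not NE.
(A, M): Player 2 can switch to L (0.2 → 6). Not NE.
(A, R): Player 1 can switch to B (2.1 → 4.1). Not NE.
(B, L): Player 1 can switch to C (5.5 → 5.6). Not NE.
(B, M): Player 1 can switch to A (3 → 4.3). Not NE.
(B, R): Player 2 can switch to L (0.3 → 1.3). Not NE.
(C, L): Player 1 gets 5.6, best alternative 5.5; Player 2 gets 6, best alternative 5.1. No profitable deviation — NE.
(C, M): Player 1 can switch to A (1.6 → 4.3). Not NE.
(C, R): Player 1 can switch to B (2.6 → 4.1). Not NE.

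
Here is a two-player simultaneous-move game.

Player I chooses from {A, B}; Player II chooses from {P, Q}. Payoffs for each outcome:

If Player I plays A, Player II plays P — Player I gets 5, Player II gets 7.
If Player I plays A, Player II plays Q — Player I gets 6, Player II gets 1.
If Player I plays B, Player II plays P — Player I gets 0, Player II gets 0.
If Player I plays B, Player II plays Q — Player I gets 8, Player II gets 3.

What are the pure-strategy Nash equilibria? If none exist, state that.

Pure-strategy Nash equilibria: (A, P) and (B, Q)

For each strategy profile, look for a profitable unilateral deviation.
(A, P): Player I gets 5, best alternative 0; Player II gets 7, best alternative 1. No profitable deviation — NE.
(A, Q): Player I can switch to B (6 → 8). Not NE.
(B, P): Player I can switch to A (0 → 5). Not NE.
(B, Q): Player I gets 8, best alternative 6; Player II gets 3, best alternative 0. No profitable deviation — NE.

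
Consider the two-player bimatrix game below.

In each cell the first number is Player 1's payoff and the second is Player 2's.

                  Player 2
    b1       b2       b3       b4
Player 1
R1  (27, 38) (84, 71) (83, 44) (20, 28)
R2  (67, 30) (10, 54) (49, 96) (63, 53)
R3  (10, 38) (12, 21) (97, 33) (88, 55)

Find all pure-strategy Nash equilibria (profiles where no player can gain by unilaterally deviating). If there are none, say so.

The pure Nash equilibria are (R1, b2), (R3, b4).

Check each profile: it is a Nash equilibrium iff no player can strictly gain by switching unilaterally.
(R1, b1): Player 1 can switch to R2 (27 → 67). Not NE.
(R1, b2): Player 1 gets 84, best alternative 12; Player 2 gets 71, best alternative 44. No profitable deviation — NE.
(R1, b3): Player 1 can switch to R3 (83 → 97). Not NE.
(R1, b4): Player 1 can switch to R2 (20 → 63). Not NE.
(R2, b1): Player 2 can switch to b2 (30 → 54). Not NE.
(R2, b2): Player 1 can switch to R1 (10 → 84). Not NE.
(R2, b3): Player 1 can switch to R1 (49 → 83). Not NE.
(R3, b4): Player 1 gets 88, best alternative 63; Player 2 gets 55, best alternative 38. No profitable deviation — NE.
(The remaining 4 profiles each have a profitable deviation by the same check.)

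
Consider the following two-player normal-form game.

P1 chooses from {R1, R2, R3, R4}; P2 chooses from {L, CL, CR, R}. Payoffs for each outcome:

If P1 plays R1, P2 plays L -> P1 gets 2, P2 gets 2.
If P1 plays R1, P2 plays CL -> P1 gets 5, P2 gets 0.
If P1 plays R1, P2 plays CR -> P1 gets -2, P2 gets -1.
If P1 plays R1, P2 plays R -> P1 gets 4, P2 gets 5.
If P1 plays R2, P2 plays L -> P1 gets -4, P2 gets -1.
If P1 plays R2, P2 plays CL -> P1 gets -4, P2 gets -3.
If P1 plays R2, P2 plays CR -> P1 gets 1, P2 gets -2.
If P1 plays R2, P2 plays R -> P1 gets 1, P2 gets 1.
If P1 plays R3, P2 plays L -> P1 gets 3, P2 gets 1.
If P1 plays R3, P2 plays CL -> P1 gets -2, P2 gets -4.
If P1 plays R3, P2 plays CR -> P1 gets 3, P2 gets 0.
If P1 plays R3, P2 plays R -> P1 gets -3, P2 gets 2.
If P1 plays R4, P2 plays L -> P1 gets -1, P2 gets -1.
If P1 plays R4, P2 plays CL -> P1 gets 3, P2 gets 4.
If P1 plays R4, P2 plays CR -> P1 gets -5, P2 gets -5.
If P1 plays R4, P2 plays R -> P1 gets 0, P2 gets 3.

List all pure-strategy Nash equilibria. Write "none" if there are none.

(R1, R)

P1 against L: payoffs 2, -4, 3, -1 → best response R3.
P1 against CL: payoffs 5, -4, -2, 3 → best response R1.
P1 against CR: payoffs -2, 1, 3, -5 → best response R3.
P1 against R: payoffs 4, 1, -3, 0 → best response R1.
P2 against R1: payoffs 2, 0, -1, 5 → best response R.
P2 against R2: payoffs -1, -3, -2, 1 → best response R.
P2 against R3: payoffs 1, -4, 0, 2 → best response R.
P2 against R4: payoffs -1, 4, -5, 3 → best response CL.
Mutual best responses: (R1, R).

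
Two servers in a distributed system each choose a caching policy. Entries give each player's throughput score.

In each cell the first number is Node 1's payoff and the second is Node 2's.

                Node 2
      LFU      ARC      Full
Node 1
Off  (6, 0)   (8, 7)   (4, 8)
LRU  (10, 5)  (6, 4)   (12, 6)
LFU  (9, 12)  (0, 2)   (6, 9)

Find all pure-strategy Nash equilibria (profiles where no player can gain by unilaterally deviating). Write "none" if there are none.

The unique pure-strategy Nash equilibrium is (LRU, Full).

(Off, LFU): Node 1 can switch to LRU (6 → 10). Not NE.
(Off, ARC): Node 2 can switch to Full (7 → 8). Not NE.
(Off, Full): Node 1 can switch to LRU (4 → 12). Not NE.
(LRU, LFU): Node 2 can switch to Full (5 → 6). Not NE.
(LRU, ARC): Node 1 can switch to Off (6 → 8). Not NE.
(LRU, Full): Node 1 gets 12, best alternative 6; Node 2 gets 6, best alternative 5. No profitable deviation — NE.
(LFU, LFU): Node 1 can switch to LRU (9 → 10). Not NE.
(LFU, ARC): Node 1 can switch to Off (0 → 8). Not NE.
(LFU, Full): Node 1 can switch to LRU (6 → 12). Not NE.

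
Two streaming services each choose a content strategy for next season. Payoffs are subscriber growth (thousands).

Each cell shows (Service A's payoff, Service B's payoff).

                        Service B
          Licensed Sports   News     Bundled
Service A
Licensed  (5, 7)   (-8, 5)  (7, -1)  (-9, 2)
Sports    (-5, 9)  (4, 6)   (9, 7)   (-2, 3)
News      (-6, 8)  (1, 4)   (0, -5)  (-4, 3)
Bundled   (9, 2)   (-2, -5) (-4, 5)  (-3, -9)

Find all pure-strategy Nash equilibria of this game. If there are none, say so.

Service A against Licensed: payoffs 5, -5, -6, 9 → best response Bundled.
Service A against Sports: payoffs -8, 4, 1, -2 → best response Sports.
Service A against News: payoffs 7, 9, 0, -4 → best response Sports.
Service A against Bundled: payoffs -9, -2, -4, -3 → best response Sports.
Service B against Licensed: payoffs 7, 5, -1, 2 → best response Licensed.
Service B against Sports: payoffs 9, 6, 7, 3 → best response Licensed.
Service B against News: payoffs 8, 4, -5, 3 → best response Licensed.
Service B against Bundled: payoffs 2, -5, 5, -9 → best response News.
No profile is a mutual best response for all players.

No pure-strategy Nash equilibrium.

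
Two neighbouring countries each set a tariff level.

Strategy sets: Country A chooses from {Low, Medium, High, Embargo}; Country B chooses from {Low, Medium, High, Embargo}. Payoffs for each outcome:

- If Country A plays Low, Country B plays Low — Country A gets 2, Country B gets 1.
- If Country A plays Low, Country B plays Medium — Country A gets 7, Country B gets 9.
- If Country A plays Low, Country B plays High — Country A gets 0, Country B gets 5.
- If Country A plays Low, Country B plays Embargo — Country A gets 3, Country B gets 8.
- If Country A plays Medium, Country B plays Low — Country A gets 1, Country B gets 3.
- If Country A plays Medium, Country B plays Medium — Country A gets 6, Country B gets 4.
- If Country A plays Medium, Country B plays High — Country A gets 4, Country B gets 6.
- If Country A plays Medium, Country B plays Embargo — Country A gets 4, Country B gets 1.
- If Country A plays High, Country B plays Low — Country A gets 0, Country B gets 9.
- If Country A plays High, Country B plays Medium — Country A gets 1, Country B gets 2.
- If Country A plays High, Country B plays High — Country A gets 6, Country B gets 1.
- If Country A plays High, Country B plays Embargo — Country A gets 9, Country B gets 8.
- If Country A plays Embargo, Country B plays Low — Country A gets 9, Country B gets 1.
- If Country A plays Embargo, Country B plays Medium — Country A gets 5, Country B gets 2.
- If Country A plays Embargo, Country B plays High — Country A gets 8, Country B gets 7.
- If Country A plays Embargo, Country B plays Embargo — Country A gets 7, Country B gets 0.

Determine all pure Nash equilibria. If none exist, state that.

Country A against Low: payoffs 2, 1, 0, 9 → best response Embargo.
Country A against Medium: payoffs 7, 6, 1, 5 → best response Low.
Country A against High: payoffs 0, 4, 6, 8 → best response Embargo.
Country A against Embargo: payoffs 3, 4, 9, 7 → best response High.
Country B against Low: payoffs 1, 9, 5, 8 → best response Medium.
Country B against Medium: payoffs 3, 4, 6, 1 → best response High.
Country B against High: payoffs 9, 2, 1, 8 → best response Low.
Country B against Embargo: payoffs 1, 2, 7, 0 → best response High.
Mutual best responses: (Low, Medium); (Embargo, High).

The pure Nash equilibria are (Low, Medium) and (Embargo, High).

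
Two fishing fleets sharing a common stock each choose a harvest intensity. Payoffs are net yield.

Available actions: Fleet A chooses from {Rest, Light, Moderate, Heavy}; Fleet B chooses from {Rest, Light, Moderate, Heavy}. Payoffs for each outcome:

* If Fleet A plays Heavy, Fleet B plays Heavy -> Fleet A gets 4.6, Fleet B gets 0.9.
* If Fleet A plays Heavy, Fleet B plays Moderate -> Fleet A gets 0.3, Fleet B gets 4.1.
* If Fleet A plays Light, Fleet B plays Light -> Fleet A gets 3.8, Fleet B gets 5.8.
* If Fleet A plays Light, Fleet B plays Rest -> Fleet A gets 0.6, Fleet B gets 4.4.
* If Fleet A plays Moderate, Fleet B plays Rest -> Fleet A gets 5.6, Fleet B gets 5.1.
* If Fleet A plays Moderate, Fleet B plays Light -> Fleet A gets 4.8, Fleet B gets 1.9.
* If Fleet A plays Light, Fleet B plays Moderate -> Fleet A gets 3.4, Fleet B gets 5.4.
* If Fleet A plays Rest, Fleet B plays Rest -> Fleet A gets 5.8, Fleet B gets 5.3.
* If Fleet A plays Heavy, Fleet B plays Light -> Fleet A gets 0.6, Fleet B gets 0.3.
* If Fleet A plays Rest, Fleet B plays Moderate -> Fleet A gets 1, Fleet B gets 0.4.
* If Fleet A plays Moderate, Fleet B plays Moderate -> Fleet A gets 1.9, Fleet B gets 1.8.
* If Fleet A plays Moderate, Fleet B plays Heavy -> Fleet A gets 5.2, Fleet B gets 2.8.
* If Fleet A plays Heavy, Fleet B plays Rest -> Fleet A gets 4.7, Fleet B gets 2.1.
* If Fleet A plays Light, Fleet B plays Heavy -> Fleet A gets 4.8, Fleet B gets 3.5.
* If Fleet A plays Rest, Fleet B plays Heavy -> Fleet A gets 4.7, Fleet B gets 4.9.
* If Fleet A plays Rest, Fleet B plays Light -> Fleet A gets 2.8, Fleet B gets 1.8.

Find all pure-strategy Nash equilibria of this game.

(Rest, Rest)

(Rest, Rest): Fleet A gets 5.8, best alternative 5.6; Fleet B gets 5.3, best alternative 4.9. No profitable deviation — NE.
(Rest, Light): Fleet A can switch to Light (2.8 → 3.8). Not NE.
(Rest, Moderate): Fleet A can switch to Light (1 → 3.4). Not NE.
(Rest, Heavy): Fleet A can switch to Light (4.7 → 4.8). Not NE.
(Light, Rest): Fleet A can switch to Rest (0.6 → 5.8). Not NE.
(Light, Light): Fleet A can switch to Moderate (3.8 → 4.8). Not NE.
(Light, Moderate): Fleet B can switch to Light (5.4 → 5.8). Not NE.
(Light, Heavy): Fleet A can switch to Moderate (4.8 → 5.2). Not NE.
(Moderate, Rest): Fleet A can switch to Rest (5.6 → 5.8). Not NE.
(Moderate, Light): Fleet B can switch to Rest (1.9 → 5.1). Not NE.
(Moderate, Moderate): Fleet A can switch to Light (1.9 → 3.4). Not NE.
(The remaining 5 profiles each have a profitable deviation by the same check.)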